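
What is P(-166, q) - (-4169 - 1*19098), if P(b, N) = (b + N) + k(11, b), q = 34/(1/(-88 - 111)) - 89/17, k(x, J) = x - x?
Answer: 277606/17 ≈ 16330.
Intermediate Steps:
k(x, J) = 0
q = -115111/17 (q = 34/(1/(-199)) - 89*1/17 = 34/(-1/199) - 89/17 = 34*(-199) - 89/17 = -6766 - 89/17 = -115111/17 ≈ -6771.2)
P(b, N) = N + b (P(b, N) = (b + N) + 0 = (N + b) + 0 = N + b)
P(-166, q) - (-4169 - 1*19098) = (-115111/17 - 166) - (-4169 - 1*19098) = -117933/17 - (-4169 - 19098) = -117933/17 - 1*(-23267) = -117933/17 + 23267 = 277606/17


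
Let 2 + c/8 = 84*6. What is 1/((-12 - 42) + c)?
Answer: 1/3962 ≈ 0.00025240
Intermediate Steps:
c = 4016 (c = -16 + 8*(84*6) = -16 + 8*504 = -16 + 4032 = 4016)
1/((-12 - 42) + c) = 1/((-12 - 42) + 4016) = 1/(-54 + 4016) = 1/3962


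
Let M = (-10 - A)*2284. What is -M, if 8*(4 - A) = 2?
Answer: 31405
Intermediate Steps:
A = 15/4 (A = 4 - ⅛*2 = 4 - ¼ = 15/4 ≈ 3.7500)
M = -31405 (M = (-10 - 1*15/4)*2284 = (-10 - 15/4)*2284 = -55/4*2284 = -31405)
-M = -1*(-31405) = 31405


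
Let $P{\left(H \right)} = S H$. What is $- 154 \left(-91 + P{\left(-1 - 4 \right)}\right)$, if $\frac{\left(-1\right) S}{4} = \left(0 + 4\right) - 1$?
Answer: $4774$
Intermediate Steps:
$S = -12$ ($S = - 4 \left(\left(0 + 4\right) - 1\right) = - 4 \left(4 - 1\right) = \left(-4\right) 3 = -12$)
$P{\left(H \right)} = - 12 H$
$- 154 \left(-91 + P{\left(-1 - 4 \right)}\right) = - 154 \left(-91 - 12 \left(-1 - 4\right)\right) = - 154 \left(-91 - -60\right) = - 154 \left(-91 + 60\right) = \left(-154\right) \left(-31\right) = 4774$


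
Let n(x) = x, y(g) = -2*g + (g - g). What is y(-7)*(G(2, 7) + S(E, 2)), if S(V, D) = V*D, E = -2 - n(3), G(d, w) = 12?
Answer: 28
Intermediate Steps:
y(g) = -2*g (y(g) = -2*g + 0 = -2*g)
E = -5 (E = -2 - 1*3 = -2 - 3 = -5)
S(V, D) = D*V
y(-7)*(G(2, 7) + S(E, 2)) = (-2*(-7))*(12 + 2*(-5)) = 14*(12 - 10) = 14*2 = 28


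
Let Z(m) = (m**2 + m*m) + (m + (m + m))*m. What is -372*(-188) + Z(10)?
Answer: 70436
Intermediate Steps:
Z(m) = 5*m**2 (Z(m) = (m**2 + m**2) + (m + 2*m)*m = 2*m**2 + (3*m)*m = 2*m**2 + 3*m**2 = 5*m**2)
-372*(-188) + Z(10) = -372*(-188) + 5*10**2 = 69936 + 5*100 = 69936 + 500 = 70436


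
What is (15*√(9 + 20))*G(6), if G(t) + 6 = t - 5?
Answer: -75*√29 ≈ -403.89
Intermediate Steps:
G(t) = -11 + t (G(t) = -6 + (t - 5) = -6 + (-5 + t) = -11 + t)
(15*√(9 + 20))*G(6) = (15*√(9 + 20))*(-11 + 6) = (15*√29)*(-5) = -75*√29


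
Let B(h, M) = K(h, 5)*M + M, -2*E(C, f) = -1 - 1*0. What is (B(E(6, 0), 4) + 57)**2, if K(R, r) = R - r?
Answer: 1849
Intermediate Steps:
E(C, f) = 1/2 (E(C, f) = -(-1 - 1*0)/2 = -(-1 + 0)/2 = -1/2*(-1) = 1/2)
B(h, M) = M + M*(-5 + h) (B(h, M) = (h - 1*5)*M + M = (h - 5)*M + M = (-5 + h)*M + M = M*(-5 + h) + M = M + M*(-5 + h))
(B(E(6, 0), 4) + 57)**2 = (4*(-4 + 1/2) + 57)**2 = (4*(-7/2) + 57)**2 = (-14 + 57)**2 = 43**2 = 1849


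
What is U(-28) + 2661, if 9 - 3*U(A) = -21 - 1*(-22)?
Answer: 7991/3 ≈ 2663.7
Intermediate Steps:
U(A) = 8/3 (U(A) = 3 - (-21 - 1*(-22))/3 = 3 - (-21 + 22)/3 = 3 - ⅓*1 = 3 - ⅓ = 8/3)
U(-28) + 2661 = 8/3 + 2661 = 7991/3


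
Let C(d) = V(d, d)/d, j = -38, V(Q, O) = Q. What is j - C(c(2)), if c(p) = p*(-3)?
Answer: -39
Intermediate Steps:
c(p) = -3*p
C(d) = 1 (C(d) = d/d = 1)
j - C(c(2)) = -38 - 1*1 = -38 - 1 = -39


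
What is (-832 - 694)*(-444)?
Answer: 677544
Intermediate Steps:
(-832 - 694)*(-444) = -1526*(-444) = 677544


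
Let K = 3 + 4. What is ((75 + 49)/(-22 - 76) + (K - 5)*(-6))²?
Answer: 422500/2401 ≈ 175.97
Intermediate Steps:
K = 7
((75 + 49)/(-22 - 76) + (K - 5)*(-6))² = ((75 + 49)/(-22 - 76) + (7 - 5)*(-6))² = (124/(-98) + 2*(-6))² = (124*(-1/98) - 12)² = (-62/49 - 12)² = (-650/49)² = 422500/2401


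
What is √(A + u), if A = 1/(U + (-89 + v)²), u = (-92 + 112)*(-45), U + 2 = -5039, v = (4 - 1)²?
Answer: I*√184687949/453 ≈ 30.0*I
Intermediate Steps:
v = 9 (v = 3² = 9)
U = -5041 (U = -2 - 5039 = -5041)
u = -900 (u = 20*(-45) = -900)
A = 1/1359 (A = 1/(-5041 + (-89 + 9)²) = 1/(-5041 + (-80)²) = 1/(-5041 + 6400) = 1/1359 ≈ 0.00073584)
√(A + u) = √(1/1359 - 900) = √(-1223099/1359) = I*√184687949/453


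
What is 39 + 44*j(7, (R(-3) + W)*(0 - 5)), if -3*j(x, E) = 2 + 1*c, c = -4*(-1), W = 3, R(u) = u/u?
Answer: -49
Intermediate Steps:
R(u) = 1
c = 4
j(x, E) = -2 (j(x, E) = -(2 + 1*4)/3 = -(2 + 4)/3 = -1/3*6 = -2)
39 + 44*j(7, (R(-3) + W)*(0 - 5)) = 39 + 44*(-2) = 39 - 88 = -49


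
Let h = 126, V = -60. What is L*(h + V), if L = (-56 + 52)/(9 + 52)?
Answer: -264/61 ≈ -4.3279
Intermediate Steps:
L = -4/61 ≈ -0.065574
L*(h + V) = -4*(126 - 60)/61 = -4/61*66 = -264/61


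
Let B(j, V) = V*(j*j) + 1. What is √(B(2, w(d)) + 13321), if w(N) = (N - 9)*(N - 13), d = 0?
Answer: √13790 ≈ 117.43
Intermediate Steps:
w(N) = (-13 + N)*(-9 + N) (w(N) = (-9 + N)*(-13 + N) = (-13 + N)*(-9 + N))
B(j, V) = 1 + V*j² (B(j, V) = V*j² + 1 = 1 + V*j²)
√(B(2, w(d)) + 13321) = √((1 + (117 + 0² - 22*0)*2²) + 13321) = √((1 + (117 + 0 + 0)*4) + 13321) = √((1 + 117*4) + 13321) = √((1 + 468) + 13321) = √(469 + 13321) = √13790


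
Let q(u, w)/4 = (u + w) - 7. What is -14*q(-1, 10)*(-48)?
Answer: 5376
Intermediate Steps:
q(u, w) = -28 + 4*u + 4*w (q(u, w) = 4*((u + w) - 7) = 4*(-7 + u + w) = -28 + 4*u + 4*w)
-14*q(-1, 10)*(-48) = -14*(-28 + 4*(-1) + 4*10)*(-48) = -14*(-28 - 4 + 40)*(-48) = -14*8*(-48) = -112*(-48) = 5376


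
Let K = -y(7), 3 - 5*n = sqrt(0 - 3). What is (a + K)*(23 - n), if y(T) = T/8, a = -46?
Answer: -1050 - 75*I*sqrt(3)/8 ≈ -1050.0 - 16.238*I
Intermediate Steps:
n = 3/5 - I*sqrt(3)/5 (n = 3/5 - sqrt(0 - 3)/5 = 3/5 - I*sqrt(3)/5 ≈ 0.6 - 0.34641*I)
y(T) = T/8 (y(T) = T*(1/8) = T/8)
K = -7/8 ≈ -0.87500
(a + K)*(23 - n) = (-46 - 7/8)*(23 - (3/5 - I*sqrt(3)/5)) = -375*(23 + (-3/5 + I*sqrt(3)/5))/8 = -375*(112/5 + I*sqrt(3)/5)/8 = -1050 - 75*I*sqrt(3)/8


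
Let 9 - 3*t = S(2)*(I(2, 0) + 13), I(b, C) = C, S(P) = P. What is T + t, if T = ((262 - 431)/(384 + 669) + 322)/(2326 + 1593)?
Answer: -1772752/317439 ≈ -5.5845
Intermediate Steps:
T = 26069/317439 (T = (-169/1053 + 322)/3919 = (-169*1/1053 + 322)*(1/3919) = (-13/81 + 322)*(1/3919) = (26069/81)*(1/3919) = 26069/317439 ≈ 0.082123)
t = -17/3 (t = 3 - 2*(0 + 13)/3 = 3 - 2*13/3 = 3 - 1/3*26 = 3 - 26/3 = -17/3 ≈ -5.6667)
T + t = 26069/317439 - 17/3 = -1772752/317439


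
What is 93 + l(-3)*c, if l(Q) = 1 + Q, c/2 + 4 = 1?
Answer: 105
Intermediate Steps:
c = -6 (c = -8 + 2*1 = -8 + 2 = -6)
93 + l(-3)*c = 93 + (1 - 3)*(-6) = 93 - 2*(-6) = 93 + 12 = 105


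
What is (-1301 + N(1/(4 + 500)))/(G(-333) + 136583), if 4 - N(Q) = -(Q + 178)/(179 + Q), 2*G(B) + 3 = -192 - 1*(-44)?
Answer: -25982608/2736732695 ≈ -0.0094940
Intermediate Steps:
G(B) = -151/2 (G(B) = -3/2 + (-192 - 1*(-44))/2 = -3/2 + (-192 + 44)/2 = -3/2 + (1/2)*(-148) = -3/2 - 74 = -151/2)
N(Q) = 4 + (178 + Q)/(179 + Q) (N(Q) = 4 - (-1)*(Q + 178)/(179 + Q) = 4 - (-1)*(178 + Q)/(179 + Q) = 4 + (178 + Q)/(179 + Q))
(-1301 + N(1/(4 + 500)))/(G(-333) + 136583) = (-1301 + (894 + 5/(4 + 500))/(179 + 1/(4 + 500)))/(-151/2 + 136583) = (-1301 + (894 + 5/504)/(179 + 1/504))/(273015/2) = (-1301 + (894 + 5*(1/504))/(179 + 1/504))*(2/273015) = (-1301 + (894 + 5/504)/(90217/504))*(2/273015) = (-1301 + (504/90217)*(450581/504))*(2/273015) = (-1301 + 450581/90217)*(2/273015) = -116921736/90217*2/273015 = -25982608/2736732695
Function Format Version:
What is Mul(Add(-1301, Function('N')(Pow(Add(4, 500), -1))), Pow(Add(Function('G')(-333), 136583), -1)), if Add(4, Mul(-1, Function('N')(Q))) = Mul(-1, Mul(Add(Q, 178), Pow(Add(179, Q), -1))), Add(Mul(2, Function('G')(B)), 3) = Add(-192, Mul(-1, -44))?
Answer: Rational(-25982608, 2736732695) ≈ -0.0094940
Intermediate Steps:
Function('G')(B) = Rational(-151, 2) (Function('G')(B) = Add(Rational(-3, 2), Mul(Rational(1, 2), Add(-192, Mul(-1, -44)))) = Add(Rational(-3, 2), Mul(Rational(1, 2), Add(-192, 44))) = Add(Rational(-3, 2), Mul(Rational(1, 2), -148)) = Add(Rational(-3, 2), -74) = Rational(-151, 2))
Function('N')(Q) = Add(4, Mul(Pow(Add(179, Q), -1), Add(178, Q))) (Function('N')(Q) = Add(4, Mul(-1, Mul(-1, Mul(Add(Q, 178), Pow(Add(179, Q), -1))))) = Add(4, Mul(-1, Mul(-1, Mul(Add(178, Q), Pow(Add(179, Q), -1))))) = Add(4, Mul(-1, Mul(-1, Mul(Pow(Add(179, Q), -1), Add(178, Q))))) = Add(4, Mul(-1, Mul(-1, Pow(Add(179, Q), -1), Add(178, Q)))) = Add(4, Mul(Pow(Add(179, Q), -1), Add(178, Q))))
Mul(Add(-1301, Function('N')(Pow(Add(4, 500), -1))), Pow(Add(Function('G')(-333), 136583), -1)) = Mul(Add(-1301, Mul(Pow(Add(179, Pow(Add(4, 500), -1)), -1), Add(894, Mul(5, Pow(Add(4, 500), -1))))), Pow(Add(Rational(-151, 2), 136583), -1)) = Mul(Add(-1301, Mul(Pow(Add(179, Pow(504, -1)), -1), Add(894, Mul(5, Pow(504, -1))))), Pow(Rational(273015, 2), -1)) = Mul(Add(-1301, Mul(Pow(Add(179, Rational(1, 504)), -1), Add(894, Mul(5, Rational(1, 504))))), Rational(2, 273015)) = Mul(Add(-1301, Mul(Pow(Rational(90217, 504), -1), Add(894, Rational(5, 504)))), Rational(2, 273015)) = Mul(Add(-1301, Mul(Rational(504, 90217), Rational(450581, 504))), Rational(2, 273015)) = Mul(Add(-1301, Rational(450581, 90217)), Rational(2, 273015)) = Mul(Rational(-116921736, 90217), Rational(2, 273015)) = Rational(-25982608, 2736732695)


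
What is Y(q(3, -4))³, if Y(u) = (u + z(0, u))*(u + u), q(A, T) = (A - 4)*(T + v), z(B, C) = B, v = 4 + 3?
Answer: 5832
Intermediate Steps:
v = 7
q(A, T) = (-4 + A)*(7 + T) (q(A, T) = (A - 4)*(T + 7) = (-4 + A)*(7 + T))
Y(u) = 2*u² (Y(u) = (u + 0)*(u + u) = u*(2*u) = 2*u²)
Y(q(3, -4))³ = (2*(-28 - 4*(-4) + 7*3 + 3*(-4))²)³ = (2*(-28 + 16 + 21 - 12)²)³ = (2*(-3)²)³ = (2*9)³ = 18³ = 5832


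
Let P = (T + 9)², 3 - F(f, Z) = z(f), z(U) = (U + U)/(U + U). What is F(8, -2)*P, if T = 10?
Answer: 722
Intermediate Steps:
z(U) = 1 (z(U) = (2*U)/((2*U)) = (2*U)*(1/(2*U)) = 1)
F(f, Z) = 2 (F(f, Z) = 3 - 1*1 = 3 - 1 = 2)
P = 361 (P = (10 + 9)² = 19² = 361)
F(8, -2)*P = 2*361 = 722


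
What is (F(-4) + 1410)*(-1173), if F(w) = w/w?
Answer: -1655103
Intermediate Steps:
F(w) = 1
(F(-4) + 1410)*(-1173) = (1 + 1410)*(-1173) = 1411*(-1173) = -1655103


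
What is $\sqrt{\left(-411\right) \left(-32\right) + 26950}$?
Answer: $\sqrt{40102} \approx 200.25$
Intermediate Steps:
$\sqrt{\left(-411\right) \left(-32\right) + 26950} = \sqrt{13152 + 26950} = \sqrt{40102}$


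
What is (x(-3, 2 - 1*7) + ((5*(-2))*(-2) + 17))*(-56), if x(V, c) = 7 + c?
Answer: -2184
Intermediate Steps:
(x(-3, 2 - 1*7) + ((5*(-2))*(-2) + 17))*(-56) = ((7 + (2 - 1*7)) + ((5*(-2))*(-2) + 17))*(-56) = ((7 + (2 - 7)) + (-10*(-2) + 17))*(-56) = ((7 - 5) + (20 + 17))*(-56) = (2 + 37)*(-56) = 39*(-56) = -2184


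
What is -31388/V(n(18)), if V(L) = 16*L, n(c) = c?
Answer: -7847/72 ≈ -108.99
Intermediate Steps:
-31388/V(n(18)) = -31388/(16*18) = -31388/288 = -31388*1/288 = -7847/72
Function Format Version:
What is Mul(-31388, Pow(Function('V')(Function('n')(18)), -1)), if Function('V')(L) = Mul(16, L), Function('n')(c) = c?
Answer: Rational(-7847, 72) ≈ -108.99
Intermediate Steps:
Mul(-31388, Pow(Function('V')(Function('n')(18)), -1)) = Mul(-31388, Pow(Mul(16, 18), -1)) = Mul(-31388, Pow(288, -1)) = Mul(-31388, Rational(1, 288)) = Rational(-7847, 72)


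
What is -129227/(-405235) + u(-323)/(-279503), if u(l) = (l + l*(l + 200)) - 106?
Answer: 20193598681/113264398205 ≈ 0.17829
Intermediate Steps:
u(l) = -106 + l + l*(200 + l) (u(l) = (l + l*(200 + l)) - 106 = -106 + l + l*(200 + l))
-129227/(-405235) + u(-323)/(-279503) = -129227/(-405235) + (-106 + (-323)**2 + 201*(-323))/(-279503) = -129227*(-1/405235) + (-106 + 104329 - 64923)*(-1/279503) = 129227/405235 + 39300*(-1/279503) = 129227/405235 - 39300/279503 = 20193598681/113264398205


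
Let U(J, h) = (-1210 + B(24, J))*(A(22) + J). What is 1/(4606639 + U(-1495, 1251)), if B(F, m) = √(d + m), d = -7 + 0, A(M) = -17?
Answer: 6436159/41427576461569 + 1512*I*√1502/41427576461569 ≈ 1.5536e-7 + 1.4145e-9*I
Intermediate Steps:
d = -7
B(F, m) = √(-7 + m)
U(J, h) = (-1210 + √(-7 + J))*(-17 + J)
1/(4606639 + U(-1495, 1251)) = 1/(4606639 + (20570 - 1210*(-1495) - 17*√(-7 - 1495) - 1495*√(-7 - 1495))) = 1/(4606639 + (20570 + 1808950 - 17*I*√1502 - 1495*I*√1502)) = 1/(4606639 + (1829520 - 1512*I*√1502)) = 1/(6436159 - 1512*I*√1502)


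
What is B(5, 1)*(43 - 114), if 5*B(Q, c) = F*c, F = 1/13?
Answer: -71/65 ≈ -1.0923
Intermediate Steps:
F = 1/13 (F = 1*(1/13) = 1/13 ≈ 0.076923)
B(Q, c) = c/65 (B(Q, c) = (c/13)/5 = c/65)
B(5, 1)*(43 - 114) = ((1/65)*1)*(43 - 114) = (1/65)*(-71) = -71/65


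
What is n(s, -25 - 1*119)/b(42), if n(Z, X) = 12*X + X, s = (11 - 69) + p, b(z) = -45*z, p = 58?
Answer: 104/105 ≈ 0.99048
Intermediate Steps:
s = 0 (s = (11 - 69) + 58 = -58 + 58 = 0)
n(Z, X) = 13*X
n(s, -25 - 1*119)/b(42) = (13*(-25 - 1*119))/((-45*42)) = (13*(-25 - 119))/(-1890) = (13*(-144))*(-1/1890) = -1872*(-1/1890) = 104/105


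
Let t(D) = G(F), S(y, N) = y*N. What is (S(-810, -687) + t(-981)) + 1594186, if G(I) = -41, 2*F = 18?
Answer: 2150615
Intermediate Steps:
F = 9 (F = (1/2)*18 = 9)
S(y, N) = N*y
t(D) = -41
(S(-810, -687) + t(-981)) + 1594186 = (-687*(-810) - 41) + 1594186 = (556470 - 41) + 1594186 = 556429 + 1594186 = 2150615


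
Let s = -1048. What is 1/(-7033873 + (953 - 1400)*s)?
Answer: -1/6565417 ≈ -1.5231e-7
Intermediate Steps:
1/(-7033873 + (953 - 1400)*s) = 1/(-7033873 + (953 - 1400)*(-1048)) = 1/(-7033873 - 447*(-1048)) = 1/(-7033873 + 468456) = 1/(-6565417) = -1/6565417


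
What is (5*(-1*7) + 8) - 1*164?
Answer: -191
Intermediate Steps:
(5*(-1*7) + 8) - 1*164 = (5*(-7) + 8) - 164 = (-35 + 8) - 164 = -27 - 164 = -191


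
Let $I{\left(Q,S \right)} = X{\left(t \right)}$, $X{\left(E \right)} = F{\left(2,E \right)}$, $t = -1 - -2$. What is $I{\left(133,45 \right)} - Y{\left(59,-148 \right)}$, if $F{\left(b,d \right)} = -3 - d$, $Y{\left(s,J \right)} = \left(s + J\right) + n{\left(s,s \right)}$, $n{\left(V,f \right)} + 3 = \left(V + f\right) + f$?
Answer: $-89$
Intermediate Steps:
$n{\left(V,f \right)} = -3 + V + 2 f$ ($n{\left(V,f \right)} = -3 + \left(\left(V + f\right) + f\right) = -3 + \left(V + 2 f\right) = -3 + V + 2 f$)
$Y{\left(s,J \right)} = -3 + J + 4 s$ ($Y{\left(s,J \right)} = \left(s + J\right) + \left(-3 + s + 2 s\right) = \left(J + s\right) + \left(-3 + 3 s\right) = -3 + J + 4 s$)
$t = 1$ ($t = -1 + 2 = 1$)
$X{\left(E \right)} = -3 - E$
$I{\left(Q,S \right)} = -4$ ($I{\left(Q,S \right)} = -3 - 1 = -4$)
$I{\left(133,45 \right)} - Y{\left(59,-148 \right)} = -4 - \left(-3 - 148 + 4 \cdot 59\right) = -4 - \left(-3 - 148 + 236\right) = -4 - 85 = -89$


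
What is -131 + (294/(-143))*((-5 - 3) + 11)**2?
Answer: -21379/143 ≈ -149.50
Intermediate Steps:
-131 + (294/(-143))*((-5 - 3) + 11)**2 = -131 + (294*(-1/143))*(-8 + 11)**2 = -131 - 294/143*3**2 = -131 - 294/143*9 = -131 - 2646/143 = -21379/143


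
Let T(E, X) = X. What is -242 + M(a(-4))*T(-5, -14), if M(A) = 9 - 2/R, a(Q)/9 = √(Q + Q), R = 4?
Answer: -361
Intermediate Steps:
a(Q) = 9*√2*√Q (a(Q) = 9*√(Q + Q) = 9*√(2*Q) = 9*(√2*√Q) = 9*√2*√Q)
M(A) = 17/2 (M(A) = 9 - 2/4 = 9 - 1*½ = 9 - ½ = 17/2)
-242 + M(a(-4))*T(-5, -14) = -242 + (17/2)*(-14) = -242 - 119 = -361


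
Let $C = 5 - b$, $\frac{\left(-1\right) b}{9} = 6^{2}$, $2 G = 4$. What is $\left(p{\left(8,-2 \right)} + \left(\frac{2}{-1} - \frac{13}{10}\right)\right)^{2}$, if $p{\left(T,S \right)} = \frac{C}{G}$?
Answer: $\frac{649636}{25} \approx 25985.0$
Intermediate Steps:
$G = 2$ ($G = \frac{1}{2} \cdot 4 = 2$)
$b = -324$ ($b = - 9 \cdot 6^{2} = \left(-9\right) 36 = -324$)
$C = 329$ ($C = 5 - -324 = 5 + 324 = 329$)
$p{\left(T,S \right)} = \frac{329}{2}$
$\left(p{\left(8,-2 \right)} + \left(\frac{2}{-1} - \frac{13}{10}\right)\right)^{2} = \left(\frac{329}{2} + \left(\frac{2}{-1} - \frac{13}{10}\right)\right)^{2} = \left(\frac{329}{2} + \left(2 \left(-1\right) - \frac{13}{10}\right)\right)^{2} = \left(\frac{329}{2} - \frac{33}{10}\right)^{2} = \left(\frac{806}{5}\right)^{2} = \frac{649636}{25}$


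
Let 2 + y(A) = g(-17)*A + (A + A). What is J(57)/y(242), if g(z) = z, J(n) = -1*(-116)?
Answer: -29/908 ≈ -0.031938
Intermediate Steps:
J(n) = 116
y(A) = -2 - 15*A (y(A) = -2 + (-17*A + (A + A)) = -2 + (-17*A + 2*A) = -2 - 15*A)
J(57)/y(242) = 116/(-2 - 15*242) = 116/(-2 - 3630) = 116/(-3632) = 116*(-1/3632) = -29/908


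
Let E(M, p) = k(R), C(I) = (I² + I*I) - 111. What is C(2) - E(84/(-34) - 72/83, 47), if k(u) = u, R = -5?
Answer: -98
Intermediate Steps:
C(I) = -111 + 2*I² (C(I) = (I² + I²) - 111 = 2*I² - 111 = -111 + 2*I²)
E(M, p) = -5
C(2) - E(84/(-34) - 72/83, 47) = (-111 + 2*2²) - 1*(-5) = (-111 + 2*4) + 5 = (-111 + 8) + 5 = -103 + 5 = -98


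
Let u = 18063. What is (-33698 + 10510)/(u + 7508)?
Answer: -23188/25571 ≈ -0.90681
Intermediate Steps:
(-33698 + 10510)/(u + 7508) = (-33698 + 10510)/(18063 + 7508) = -23188/25571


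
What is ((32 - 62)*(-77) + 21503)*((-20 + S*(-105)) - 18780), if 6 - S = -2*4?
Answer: -482689510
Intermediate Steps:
S = 14 (S = 6 - (-2)*4 = 6 - 1*(-8) = 6 + 8 = 14)
((32 - 62)*(-77) + 21503)*((-20 + S*(-105)) - 18780) = ((32 - 62)*(-77) + 21503)*((-20 + 14*(-105)) - 18780) = (-30*(-77) + 21503)*((-20 - 1470) - 18780) = (2310 + 21503)*(-1490 - 18780) = 23813*(-20270) = -482689510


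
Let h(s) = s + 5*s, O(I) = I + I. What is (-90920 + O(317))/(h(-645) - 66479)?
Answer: 90286/70349 ≈ 1.2834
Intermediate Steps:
O(I) = 2*I
h(s) = 6*s
(-90920 + O(317))/(h(-645) - 66479) = (-90920 + 2*317)/(6*(-645) - 66479) = (-90920 + 634)/(-3870 - 66479) = -90286/(-70349) = -90286*(-1/70349) = 90286/70349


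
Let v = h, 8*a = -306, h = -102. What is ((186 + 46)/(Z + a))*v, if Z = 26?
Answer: 94656/49 ≈ 1931.8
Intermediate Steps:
a = -153/4 (a = (⅛)*(-306) = -153/4 ≈ -38.250)
v = -102
((186 + 46)/(Z + a))*v = ((186 + 46)/(26 - 153/4))*(-102) = (232/(-49/4))*(-102) = (232*(-4/49))*(-102) = -928/49*(-102) = 94656/49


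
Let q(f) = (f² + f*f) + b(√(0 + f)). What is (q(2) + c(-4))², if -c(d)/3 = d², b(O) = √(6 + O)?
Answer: (-40 + √(6 + √2))² ≈ 1389.6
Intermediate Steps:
c(d) = -3*d²
q(f) = √(6 + √f) + 2*f² (q(f) = (f² + f*f) + √(6 + √(0 + f)) = (f² + f²) + √(6 + √f) = 2*f² + √(6 + √f) = √(6 + √f) + 2*f²)
(q(2) + c(-4))² = ((√(6 + √2) + 2*2²) - 3*(-4)²)² = ((√(6 + √2) + 2*4) - 3*16)² = ((√(6 + √2) + 8) - 48)² = ((8 + √(6 + √2)) - 48)² = (-40 + √(6 + √2))²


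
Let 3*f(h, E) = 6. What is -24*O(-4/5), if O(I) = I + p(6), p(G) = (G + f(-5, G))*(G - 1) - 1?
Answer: -4584/5 ≈ -916.80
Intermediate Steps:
f(h, E) = 2 (f(h, E) = (⅓)*6 = 2)
p(G) = -1 + (-1 + G)*(2 + G) (p(G) = (G + 2)*(G - 1) - 1 = (2 + G)*(-1 + G) - 1 = (-1 + G)*(2 + G) - 1 = -1 + (-1 + G)*(2 + G))
O(I) = 39 + I (O(I) = I + (-3 + 6 + 6²) = I + (-3 + 6 + 36) = I + 39 = 39 + I)
-24*O(-4/5) = -24*(39 - 4/5) = -24*(39 - 4*⅕) = -24*(39 - ⅘) = -24*191/5 = -4584/5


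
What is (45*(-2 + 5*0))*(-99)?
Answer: 8910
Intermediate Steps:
(45*(-2 + 5*0))*(-99) = (45*(-2 + 0))*(-99) = (45*(-2))*(-99) = -90*(-99) = 8910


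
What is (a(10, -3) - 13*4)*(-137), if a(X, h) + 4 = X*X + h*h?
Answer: -7261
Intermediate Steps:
a(X, h) = -4 + X**2 + h**2 (a(X, h) = -4 + (X*X + h*h) = -4 + (X**2 + h**2) = -4 + X**2 + h**2)
(a(10, -3) - 13*4)*(-137) = ((-4 + 10**2 + (-3)**2) - 13*4)*(-137) = ((-4 + 100 + 9) - 52)*(-137) = (105 - 52)*(-137) = 53*(-137) = -7261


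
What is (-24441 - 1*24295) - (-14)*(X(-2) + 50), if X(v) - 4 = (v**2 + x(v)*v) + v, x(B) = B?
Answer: -47896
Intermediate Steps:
X(v) = 4 + v + 2*v**2 (X(v) = 4 + ((v**2 + v*v) + v) = 4 + ((v**2 + v**2) + v) = 4 + (2*v**2 + v) = 4 + (v + 2*v**2) = 4 + v + 2*v**2)
(-24441 - 1*24295) - (-14)*(X(-2) + 50) = (-24441 - 1*24295) - (-14)*((4 - 2 + 2*(-2)**2) + 50) = (-24441 - 24295) - (-14)*((4 - 2 + 2*4) + 50) = -48736 - (-14)*((4 - 2 + 8) + 50) = -48736 - (-14)*(10 + 50) = -48736 - (-14)*60 = -48736 - 1*(-840) = -48736 + 840 = -47896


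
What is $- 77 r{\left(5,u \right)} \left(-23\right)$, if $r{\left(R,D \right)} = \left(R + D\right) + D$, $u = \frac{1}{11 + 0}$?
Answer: $9177$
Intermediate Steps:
$u = \frac{1}{11} \approx 0.090909$
$r{\left(R,D \right)} = R + 2 D$ ($r{\left(R,D \right)} = \left(D + R\right) + D = R + 2 D$)
$- 77 r{\left(5,u \right)} \left(-23\right) = - 77 \left(5 + 2 \cdot \frac{1}{11}\right) \left(-23\right) = - 77 \left(5 + \frac{2}{11}\right) \left(-23\right) = \left(-77\right) \frac{57}{11} \left(-23\right) = \left(-399\right) \left(-23\right) = 9177$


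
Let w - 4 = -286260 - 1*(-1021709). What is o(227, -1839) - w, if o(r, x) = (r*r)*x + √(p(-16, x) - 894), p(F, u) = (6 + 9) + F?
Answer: -95497284 + I*√895 ≈ -9.5497e+7 + 29.917*I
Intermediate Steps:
p(F, u) = 15 + F
o(r, x) = I*√895 + x*r² (o(r, x) = (r*r)*x + √((15 - 16) - 894) = r²*x + √(-1 - 894) = x*r² + √(-895) = x*r² + I*√895 = I*√895 + x*r²)
w = 735453 (w = 4 + (-286260 - 1*(-1021709)) = 4 + (-286260 + 1021709) = 4 + 735449 = 735453)
o(227, -1839) - w = (I*√895 - 1839*227²) - 1*735453 = (I*√895 - 1839*51529) - 735453 = (I*√895 - 94761831) - 735453 = (-94761831 + I*√895) - 735453 = -95497284 + I*√895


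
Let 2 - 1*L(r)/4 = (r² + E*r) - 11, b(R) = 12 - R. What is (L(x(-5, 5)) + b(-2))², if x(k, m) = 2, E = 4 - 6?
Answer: 4356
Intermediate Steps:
E = -2
L(r) = 52 - 4*r² + 8*r (L(r) = 8 - 4*((r² - 2*r) - 11) = 8 - 4*(-11 + r² - 2*r) = 8 + (44 - 4*r² + 8*r) = 52 - 4*r² + 8*r)
(L(x(-5, 5)) + b(-2))² = ((52 - 4*2² + 8*2) + (12 - 1*(-2)))² = ((52 - 4*4 + 16) + (12 + 2))² = ((52 - 16 + 16) + 14)² = (52 + 14)² = 66² = 4356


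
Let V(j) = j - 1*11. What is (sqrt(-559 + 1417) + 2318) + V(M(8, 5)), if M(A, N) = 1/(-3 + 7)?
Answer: 9229/4 + sqrt(858) ≈ 2336.5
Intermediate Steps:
M(A, N) = 1/4
V(j) = -11 + j (V(j) = j - 11 = -11 + j)
(sqrt(-559 + 1417) + 2318) + V(M(8, 5)) = (sqrt(-559 + 1417) + 2318) + (-11 + 1/4) = (sqrt(858) + 2318) - 43/4 = (2318 + sqrt(858)) - 43/4 = 9229/4 + sqrt(858)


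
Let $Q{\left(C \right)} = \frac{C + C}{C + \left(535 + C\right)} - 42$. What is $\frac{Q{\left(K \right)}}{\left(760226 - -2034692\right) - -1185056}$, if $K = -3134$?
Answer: $- \frac{117259}{11408595471} \approx -1.0278 \cdot 10^{-5}$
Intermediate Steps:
$Q{\left(C \right)} = -42 + \frac{2 C}{535 + 2 C}$ ($Q{\left(C \right)} = \frac{2 C}{535 + 2 C} - 42 = -42 + \frac{2 C}{535 + 2 C}$)
$\frac{Q{\left(K \right)}}{\left(760226 - -2034692\right) - -1185056} = \frac{2 \frac{1}{535 + 2 \left(-3134\right)} \left(-11235 - -128494\right)}{\left(760226 - -2034692\right) - -1185056} = \frac{2 \frac{1}{535 - 6268} \left(-11235 + 128494\right)}{\left(760226 + 2034692\right) + 1185056} = \frac{2 \frac{1}{-5733} \cdot 117259}{2794918 + 1185056} = \frac{2 \left(- \frac{1}{5733}\right) 117259}{3979974} = \left(- \frac{234518}{5733}\right) \frac{1}{3979974} = - \frac{117259}{11408595471}$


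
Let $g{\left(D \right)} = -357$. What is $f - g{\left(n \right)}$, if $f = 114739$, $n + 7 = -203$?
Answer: $115096$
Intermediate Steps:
$n = -210$ ($n = -7 - 203 = -210$)
$f - g{\left(n \right)} = 114739 - -357 = 114739 + 357 = 115096$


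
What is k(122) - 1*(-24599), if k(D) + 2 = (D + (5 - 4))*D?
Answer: 39603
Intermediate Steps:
k(D) = -2 + D*(1 + D) (k(D) = -2 + (D + (5 - 4))*D = -2 + (D + 1)*D = -2 + (1 + D)*D = -2 + D*(1 + D))
k(122) - 1*(-24599) = (-2 + 122 + 122**2) - 1*(-24599) = (-2 + 122 + 14884) + 24599 = 15004 + 24599 = 39603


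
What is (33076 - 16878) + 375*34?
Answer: 28948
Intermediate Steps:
(33076 - 16878) + 375*34 = 16198 + 12750 = 28948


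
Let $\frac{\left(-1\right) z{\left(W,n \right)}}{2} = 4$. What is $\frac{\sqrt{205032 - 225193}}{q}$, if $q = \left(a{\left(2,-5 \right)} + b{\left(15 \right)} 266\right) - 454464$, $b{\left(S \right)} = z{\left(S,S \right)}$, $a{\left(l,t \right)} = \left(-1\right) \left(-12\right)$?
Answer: $- \frac{i \sqrt{20161}}{456580} \approx - 0.00031098 i$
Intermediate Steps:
$z{\left(W,n \right)} = -8$ ($z{\left(W,n \right)} = \left(-2\right) 4 = -8$)
$a{\left(l,t \right)} = 12$
$b{\left(S \right)} = -8$
$q = -456580$ ($q = \left(12 - 2128\right) - 454464 = -2116 - 454464 = -456580$)
$\frac{\sqrt{205032 - 225193}}{q} = \frac{\sqrt{205032 - 225193}}{-456580} = \sqrt{-20161} \left(- \frac{1}{456580}\right) = i \sqrt{20161} \left(- \frac{1}{456580}\right) = - \frac{i \sqrt{20161}}{456580}$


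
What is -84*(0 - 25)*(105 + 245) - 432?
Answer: 734568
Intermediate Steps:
-84*(0 - 25)*(105 + 245) - 432 = -(-2100)*350 - 432 = -84*(-8750) - 432 = 735000 - 432 = 734568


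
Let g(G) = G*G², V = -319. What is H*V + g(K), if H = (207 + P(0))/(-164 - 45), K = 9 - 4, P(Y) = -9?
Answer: 8117/19 ≈ 427.21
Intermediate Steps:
K = 5
g(G) = G³
H = -18/19 (H = (207 - 9)/(-164 - 45) = 198/(-209) = 198*(-1/209) = -18/19 ≈ -0.94737)
H*V + g(K) = -18/19*(-319) + 5³ = 5742/19 + 125 = 8117/19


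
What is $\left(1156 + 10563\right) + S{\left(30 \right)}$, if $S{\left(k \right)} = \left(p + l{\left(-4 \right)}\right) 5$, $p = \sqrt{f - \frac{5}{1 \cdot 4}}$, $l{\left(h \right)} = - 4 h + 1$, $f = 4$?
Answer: $11804 + \frac{5 \sqrt{11}}{2} \approx 11812.0$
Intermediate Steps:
$l{\left(h \right)} = 1 - 4 h$
$p = \frac{\sqrt{11}}{2}$ ($p = \sqrt{4 - \frac{5}{1 \cdot 4}} = \sqrt{4 - \frac{5}{4}} = \sqrt{\frac{11}{4}} = \frac{\sqrt{11}}{2} \approx 1.6583$)
$S{\left(k \right)} = 85 + \frac{5 \sqrt{11}}{2}$ ($S{\left(k \right)} = \left(\frac{\sqrt{11}}{2} + \left(1 - -16\right)\right) 5 = \left(\frac{\sqrt{11}}{2} + \left(1 + 16\right)\right) 5 = \left(\frac{\sqrt{11}}{2} + 17\right) 5 = \left(17 + \frac{\sqrt{11}}{2}\right) 5 = 85 + \frac{5 \sqrt{11}}{2}$)
$\left(1156 + 10563\right) + S{\left(30 \right)} = \left(1156 + 10563\right) + \left(85 + \frac{5 \sqrt{11}}{2}\right) = 11719 + \left(85 + \frac{5 \sqrt{11}}{2}\right) = 11804 + \frac{5 \sqrt{11}}{2}$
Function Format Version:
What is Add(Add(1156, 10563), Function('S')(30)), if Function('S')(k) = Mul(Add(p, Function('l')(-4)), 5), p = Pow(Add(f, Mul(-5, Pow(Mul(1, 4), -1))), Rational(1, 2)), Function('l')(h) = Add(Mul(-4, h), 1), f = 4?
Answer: Add(11804, Mul(Rational(5, 2), Pow(11, Rational(1, 2)))) ≈ 11812.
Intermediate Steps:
Function('l')(h) = Add(1, Mul(-4, h))
p = Mul(Rational(1, 2), Pow(11, Rational(1, 2))) (p = Pow(Add(4, Mul(-5, Pow(Mul(1, 4), -1))), Rational(1, 2)) = Pow(Add(4, Mul(-5, Pow(4, -1))), Rational(1, 2)) = Pow(Add(4, Mul(-5, Rational(1, 4))), Rational(1, 2)) = Pow(Add(4, Rational(-5, 4)), Rational(1, 2)) = Pow(Rational(11, 4), Rational(1, 2)) = Mul(Rational(1, 2), Pow(11, Rational(1, 2))) ≈ 1.6583)
Function('S')(k) = Add(85, Mul(Rational(5, 2), Pow(11, Rational(1, 2)))) (Function('S')(k) = Mul(Add(Mul(Rational(1, 2), Pow(11, Rational(1, 2))), Add(1, Mul(-4, -4))), 5) = Mul(Add(Mul(Rational(1, 2), Pow(11, Rational(1, 2))), Add(1, 16)), 5) = Mul(Add(Mul(Rational(1, 2), Pow(11, Rational(1, 2))), 17), 5) = Mul(Add(17, Mul(Rational(1, 2), Pow(11, Rational(1, 2)))), 5) = Add(85, Mul(Rational(5, 2), Pow(11, Rational(1, 2)))))
Add(Add(1156, 10563), Function('S')(30)) = Add(Add(1156, 10563), Add(85, Mul(Rational(5, 2), Pow(11, Rational(1, 2))))) = Add(11719, Add(85, Mul(Rational(5, 2), Pow(11, Rational(1, 2))))) = Add(11804, Mul(Rational(5, 2), Pow(11, Rational(1, 2))))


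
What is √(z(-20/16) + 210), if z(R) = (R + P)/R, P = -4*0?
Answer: √211 ≈ 14.526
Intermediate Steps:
P = 0
z(R) = 1 (z(R) = (R + 0)/R = R/R = 1)
√(z(-20/16) + 210) = √(1 + 210) = √211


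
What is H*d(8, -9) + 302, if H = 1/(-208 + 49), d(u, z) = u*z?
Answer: 16030/53 ≈ 302.45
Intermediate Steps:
H = -1/159 (H = 1/(-159) = -1/159 ≈ -0.0062893)
H*d(8, -9) + 302 = -8*(-9)/159 + 302 = -1/159*(-72) + 302 = 24/53 + 302 = 16030/53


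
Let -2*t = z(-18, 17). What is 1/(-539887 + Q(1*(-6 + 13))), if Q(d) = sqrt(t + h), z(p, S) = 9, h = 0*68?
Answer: -1079774/582955945547 - 3*I*sqrt(2)/582955945547 ≈ -1.8522e-6 - 7.2778e-12*I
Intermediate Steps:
h = 0
t = -9/2 (t = -1/2*9 = -9/2 ≈ -4.5000)
Q(d) = 3*I*sqrt(2)/2 (Q(d) = sqrt(-9/2 + 0) = sqrt(-9/2) = 3*I*sqrt(2)/2)
1/(-539887 + Q(1*(-6 + 13))) = 1/(-539887 + 3*I*sqrt(2)/2)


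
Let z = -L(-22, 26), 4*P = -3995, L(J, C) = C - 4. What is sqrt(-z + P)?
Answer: I*sqrt(3907)/2 ≈ 31.253*I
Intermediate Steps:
L(J, C) = -4 + C
P = -3995/4 (P = (1/4)*(-3995) = -3995/4 ≈ -998.75)
z = -22 (z = -(-4 + 26) = -1*22 = -22)
sqrt(-z + P) = sqrt(-1*(-22) - 3995/4) = sqrt(22 - 3995/4) = sqrt(-3907/4) = I*sqrt(3907)/2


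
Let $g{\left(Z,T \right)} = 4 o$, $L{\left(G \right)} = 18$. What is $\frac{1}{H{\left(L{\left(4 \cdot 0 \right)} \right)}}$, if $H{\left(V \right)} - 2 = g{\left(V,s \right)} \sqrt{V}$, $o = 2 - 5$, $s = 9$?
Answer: $- \frac{1}{1294} - \frac{9 \sqrt{2}}{647} \approx -0.020445$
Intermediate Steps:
$o = -3$
$g{\left(Z,T \right)} = -12$ ($g{\left(Z,T \right)} = 4 \left(-3\right) = -12$)
$H{\left(V \right)} = 2 - 12 \sqrt{V}$
$\frac{1}{H{\left(L{\left(4 \cdot 0 \right)} \right)}} = \frac{1}{2 - 12 \sqrt{18}} = \frac{1}{2 - 12 \cdot 3 \sqrt{2}} = \frac{1}{2 - 36 \sqrt{2}}$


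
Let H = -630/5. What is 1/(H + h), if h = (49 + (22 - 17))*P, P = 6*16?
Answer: 1/5058 ≈ 0.00019771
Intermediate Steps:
P = 96
H = -126 (H = -630/5 = -45*14/5 = -126)
h = 5184 (h = (49 + (22 - 17))*96 = (49 + 5)*96 = 54*96 = 5184)
1/(H + h) = 1/(-126 + 5184) = 1/5058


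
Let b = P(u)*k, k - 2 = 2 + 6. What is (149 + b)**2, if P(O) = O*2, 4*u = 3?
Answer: 26896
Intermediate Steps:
u = 3/4 (u = (1/4)*3 = 3/4 ≈ 0.75000)
P(O) = 2*O
k = 10 (k = 2 + (2 + 6) = 2 + 8 = 10)
b = 15 (b = (2*(3/4))*10 = (3/2)*10 = 15)
(149 + b)**2 = (149 + 15)**2 = 164**2 = 26896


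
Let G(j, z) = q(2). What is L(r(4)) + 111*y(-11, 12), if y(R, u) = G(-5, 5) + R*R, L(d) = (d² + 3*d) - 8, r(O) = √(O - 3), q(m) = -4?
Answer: 12983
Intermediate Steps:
r(O) = √(-3 + O)
G(j, z) = -4
L(d) = -8 + d² + 3*d
y(R, u) = -4 + R² (y(R, u) = -4 + R*R = -4 + R²)
L(r(4)) + 111*y(-11, 12) = (-8 + (√(-3 + 4))² + 3*√(-3 + 4)) + 111*(-4 + (-11)²) = (-8 + (√1)² + 3*√1) + 111*(-4 + 121) = (-8 + 1² + 3*1) + 111*117 = (-8 + 1 + 3) + 12987 = -4 + 12987 = 12983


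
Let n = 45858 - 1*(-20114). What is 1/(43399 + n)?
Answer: 1/109371 ≈ 9.1432e-6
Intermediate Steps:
n = 65972 (n = 45858 + 20114 = 65972)
1/(43399 + n) = 1/(43399 + 65972) = 1/109371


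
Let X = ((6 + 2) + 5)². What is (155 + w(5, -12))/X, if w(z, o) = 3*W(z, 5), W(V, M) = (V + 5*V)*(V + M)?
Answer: 1055/169 ≈ 6.2426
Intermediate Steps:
W(V, M) = 6*V*(M + V) (W(V, M) = (6*V)*(M + V) = 6*V*(M + V))
w(z, o) = 18*z*(5 + z) (w(z, o) = 3*(6*z*(5 + z)) = 18*z*(5 + z))
X = 169 (X = (8 + 5)² = 13² = 169)
(155 + w(5, -12))/X = (155 + 18*5*(5 + 5))/169 = (155 + 18*5*10)*(1/169) = (155 + 900)*(1/169) = 1055*(1/169) = 1055/169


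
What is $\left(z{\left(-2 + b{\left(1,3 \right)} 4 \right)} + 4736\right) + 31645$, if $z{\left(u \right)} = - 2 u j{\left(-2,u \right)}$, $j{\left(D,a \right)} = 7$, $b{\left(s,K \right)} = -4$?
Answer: $36633$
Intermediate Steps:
$z{\left(u \right)} = - 14 u$ ($z{\left(u \right)} = - 2 u 7 = - 14 u$)
$\left(z{\left(-2 + b{\left(1,3 \right)} 4 \right)} + 4736\right) + 31645 = \left(- 14 \left(-2 - 16\right) + 4736\right) + 31645 = \left(\left(-14\right) \left(-18\right) + 4736\right) + 31645 = \left(252 + 4736\right) + 31645 = 4988 + 31645 = 36633$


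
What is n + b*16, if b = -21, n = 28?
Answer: -308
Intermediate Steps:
n + b*16 = 28 - 21*16 = 28 - 336 = -308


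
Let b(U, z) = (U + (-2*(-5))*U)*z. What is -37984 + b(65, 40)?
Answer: -9384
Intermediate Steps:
b(U, z) = 11*U*z (b(U, z) = (U + 10*U)*z = (11*U)*z = 11*U*z)
-37984 + b(65, 40) = -37984 + 11*65*40 = -37984 + 28600 = -9384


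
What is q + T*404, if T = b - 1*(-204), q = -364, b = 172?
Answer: 151540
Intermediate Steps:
T = 376 (T = 172 - 1*(-204) = 172 + 204 = 376)
q + T*404 = -364 + 376*404 = -364 + 151904 = 151540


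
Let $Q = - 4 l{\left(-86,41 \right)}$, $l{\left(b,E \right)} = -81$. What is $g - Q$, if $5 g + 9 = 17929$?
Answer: $3260$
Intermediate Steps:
$g = 3584$ ($g = - \frac{9}{5} + \frac{1}{5} \cdot 17929 = - \frac{9}{5} + \frac{17929}{5} = 3584$)
$Q = 324$ ($Q = \left(-4\right) \left(-81\right) = 324$)
$g - Q = 3584 - 324 = 3260$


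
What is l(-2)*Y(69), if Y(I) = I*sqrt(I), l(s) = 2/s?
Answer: -69*sqrt(69) ≈ -573.16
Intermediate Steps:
Y(I) = I**(3/2)
l(-2)*Y(69) = (2/(-2))*69**(3/2) = (2*(-1/2))*(69*sqrt(69)) = -69*sqrt(69)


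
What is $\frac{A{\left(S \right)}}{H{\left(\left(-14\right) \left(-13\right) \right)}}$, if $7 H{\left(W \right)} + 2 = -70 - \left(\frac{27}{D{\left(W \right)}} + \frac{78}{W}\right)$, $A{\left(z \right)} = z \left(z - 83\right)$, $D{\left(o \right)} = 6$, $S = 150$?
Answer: $- \frac{328300}{359} \approx -914.48$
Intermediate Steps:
$A{\left(z \right)} = z \left(-83 + z\right)$
$H{\left(W \right)} = - \frac{153}{14} - \frac{78}{7 W}$ ($H{\left(W \right)} = - \frac{2}{7} + \frac{-70 - \left(\frac{27}{6} + \frac{78}{W}\right)}{7} = - \frac{2}{7} + \frac{-70 - \left(27 \cdot \frac{1}{6} + \frac{78}{W}\right)}{7} = - \frac{2}{7} + \frac{-70 - \left(\frac{9}{2} + \frac{78}{W}\right)}{7} = - \frac{2}{7} + \frac{- \frac{149}{2} - \frac{78}{W}}{7} = - \frac{2}{7} - \left(\frac{149}{14} + \frac{78}{7 W}\right) = - \frac{153}{14} - \frac{78}{7 W}$)
$\frac{A{\left(S \right)}}{H{\left(\left(-14\right) \left(-13\right) \right)}} = \frac{150 \left(-83 + 150\right)}{\frac{3}{14} \frac{1}{\left(-14\right) \left(-13\right)} \left(-52 - 51 \left(\left(-14\right) \left(-13\right)\right)\right)} = \frac{150 \cdot 67}{\frac{3}{14} \cdot \frac{1}{182} \left(-52 - 9282\right)} = \frac{10050}{\frac{3}{14} \cdot \frac{1}{182} \left(-52 - 9282\right)} = \frac{10050}{\frac{3}{14} \cdot \frac{1}{182} \left(-9334\right)} = \frac{10050}{- \frac{1077}{98}} = 10050 \left(- \frac{98}{1077}\right) = - \frac{328300}{359}$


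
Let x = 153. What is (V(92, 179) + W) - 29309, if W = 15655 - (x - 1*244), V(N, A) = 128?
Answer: -13435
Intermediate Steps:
W = 15746 (W = 15655 - (153 - 1*244) = 15655 - (153 - 244) = 15655 - 1*(-91) = 15655 + 91 = 15746)
(V(92, 179) + W) - 29309 = (128 + 15746) - 29309 = 15874 - 29309 = -13435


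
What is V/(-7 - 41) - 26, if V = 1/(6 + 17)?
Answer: -28705/1104 ≈ -26.001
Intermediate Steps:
V = 1/23 ≈ 0.043478
V/(-7 - 41) - 26 = (1/23)/(-7 - 41) - 26 = (1/23)/(-48) - 26 = -1/48*1/23 - 26 = -1/1104 - 26 = -28705/1104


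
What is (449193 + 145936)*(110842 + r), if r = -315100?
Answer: -121559859282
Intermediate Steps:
(449193 + 145936)*(110842 + r) = (449193 + 145936)*(110842 - 315100) = 595129*(-204258) = -121559859282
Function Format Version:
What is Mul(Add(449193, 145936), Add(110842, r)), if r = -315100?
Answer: -121559859282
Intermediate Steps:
Mul(Add(449193, 145936), Add(110842, r)) = Mul(Add(449193, 145936), Add(110842, -315100)) = Mul(595129, -204258) = -121559859282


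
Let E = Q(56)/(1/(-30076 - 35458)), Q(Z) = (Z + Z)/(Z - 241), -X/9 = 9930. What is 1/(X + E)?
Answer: -185/9193642 ≈ -2.0123e-5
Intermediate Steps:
X = -89370 (X = -9*9930 = -89370)
Q(Z) = 2*Z/(-241 + Z) (Q(Z) = (2*Z)/(-241 + Z) = 2*Z/(-241 + Z))
E = 7339808/185 (E = (2*56/(-241 + 56))/(1/(-30076 - 35458)) = (2*56/(-185))/(1/(-65534)) = (2*56*(-1/185))/(-1/65534) = -112/185*(-65534) = 7339808/185 ≈ 39675.)
1/(X + E) = 1/(-89370 + 7339808/185) = 1/(-9193642/185) = -185/9193642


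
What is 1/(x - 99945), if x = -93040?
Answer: -1/192985 ≈ -5.1817e-6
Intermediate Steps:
1/(x - 99945) = 1/(-93040 - 99945) = 1/(-192985) = -1/192985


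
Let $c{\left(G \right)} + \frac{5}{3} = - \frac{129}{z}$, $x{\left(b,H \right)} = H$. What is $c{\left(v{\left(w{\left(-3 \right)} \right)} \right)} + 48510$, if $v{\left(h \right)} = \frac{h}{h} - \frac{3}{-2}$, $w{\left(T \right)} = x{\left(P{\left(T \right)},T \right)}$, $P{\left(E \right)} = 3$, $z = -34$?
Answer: $\frac{4948237}{102} \approx 48512.0$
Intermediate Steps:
$w{\left(T \right)} = T$
$v{\left(h \right)} = \frac{5}{2}$ ($v{\left(h \right)} = 1 - - \frac{3}{2} = 1 + \frac{3}{2} = \frac{5}{2}$)
$c{\left(G \right)} = \frac{217}{102}$ ($c{\left(G \right)} = - \frac{5}{3} - \frac{129}{-34} = - \frac{5}{3} - - \frac{129}{34} = - \frac{5}{3} + \frac{129}{34} = \frac{217}{102}$)
$c{\left(v{\left(w{\left(-3 \right)} \right)} \right)} + 48510 = \frac{217}{102} + 48510 = \frac{4948237}{102}$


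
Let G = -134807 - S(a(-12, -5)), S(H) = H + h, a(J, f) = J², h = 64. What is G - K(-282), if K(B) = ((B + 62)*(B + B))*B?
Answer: 34855545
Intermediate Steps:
S(H) = 64 + H (S(H) = H + 64 = 64 + H)
K(B) = 2*B²*(62 + B) (K(B) = ((62 + B)*(2*B))*B = (2*B*(62 + B))*B = 2*B²*(62 + B))
G = -135015 (G = -134807 - (64 + (-12)²) = -134807 - (64 + 144) = -134807 - 1*208 = -134807 - 208 = -135015)
G - K(-282) = -135015 - 2*(-282)²*(62 - 282) = -135015 - 2*79524*(-220) = -135015 - 1*(-34990560) = -135015 + 34990560 = 34855545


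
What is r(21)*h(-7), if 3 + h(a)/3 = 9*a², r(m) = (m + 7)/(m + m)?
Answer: 876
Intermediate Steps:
r(m) = (7 + m)/(2*m) (r(m) = (7 + m)/((2*m)) = (7 + m)*(1/(2*m)) = (7 + m)/(2*m))
h(a) = -9 + 27*a² (h(a) = -9 + 3*(9*a²) = -9 + 27*a²)
r(21)*h(-7) = ((½)*(7 + 21)/21)*(-9 + 27*(-7)²) = ((½)*(1/21)*28)*(-9 + 27*49) = 2*(-9 + 1323)/3 = (⅔)*1314 = 876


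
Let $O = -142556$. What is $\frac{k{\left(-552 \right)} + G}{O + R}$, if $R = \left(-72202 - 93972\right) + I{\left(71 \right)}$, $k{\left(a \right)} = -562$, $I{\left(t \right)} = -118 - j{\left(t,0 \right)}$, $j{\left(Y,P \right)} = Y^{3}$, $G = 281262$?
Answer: $- \frac{280700}{666759} \approx -0.42099$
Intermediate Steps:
$I{\left(t \right)} = -118 - t^{3}$
$R = -524203$ ($R = \left(-72202 - 93972\right) - 358029 = -166174 - 358029 = -524203$)
$\frac{k{\left(-552 \right)} + G}{O + R} = \frac{-562 + 281262}{-142556 - 524203} = \frac{280700}{-666759} = 280700 \left(- \frac{1}{666759}\right) = - \frac{280700}{666759}$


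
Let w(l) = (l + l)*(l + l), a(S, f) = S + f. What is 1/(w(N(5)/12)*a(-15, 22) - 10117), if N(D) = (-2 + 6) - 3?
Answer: -36/364205 ≈ -9.8845e-5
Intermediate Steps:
N(D) = 1 (N(D) = 4 - 3 = 1)
w(l) = 4*l**2 (w(l) = (2*l)*(2*l) = 4*l**2)
1/(w(N(5)/12)*a(-15, 22) - 10117) = 1/((4*(1/12)**2)*(-15 + 22) - 10117) = 1/((4*(1*(1/12))**2)*7 - 10117) = 1/((4*(1/12)**2)*7 - 10117) = 1/((4*(1/144))*7 - 10117) = 1/((1/36)*7 - 10117) = 1/(7/36 - 10117) = 1/(-364205/36) = -36/364205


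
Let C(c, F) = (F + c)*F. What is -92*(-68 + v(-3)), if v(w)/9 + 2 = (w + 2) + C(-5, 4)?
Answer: 12052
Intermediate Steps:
C(c, F) = F*(F + c)
v(w) = -36 + 9*w (v(w) = -18 + 9*((w + 2) + 4*(4 - 5)) = -18 + 9*((2 + w) + 4*(-1)) = -18 + 9*((2 + w) - 4) = -18 + 9*(-2 + w) = -18 + (-18 + 9*w) = -36 + 9*w)
-92*(-68 + v(-3)) = -92*(-68 + (-36 + 9*(-3))) = -92*(-68 + (-36 - 27)) = -92*(-68 - 63) = -92*(-131) = 12052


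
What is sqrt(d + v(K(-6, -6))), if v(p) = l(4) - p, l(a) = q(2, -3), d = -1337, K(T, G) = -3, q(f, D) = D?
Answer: I*sqrt(1337) ≈ 36.565*I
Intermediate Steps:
l(a) = -3
v(p) = -3 - p
sqrt(d + v(K(-6, -6))) = sqrt(-1337 + (-3 - 1*(-3))) = sqrt(-1337 + (-3 + 3)) = sqrt(-1337 + 0) = sqrt(-1337) = I*sqrt(1337)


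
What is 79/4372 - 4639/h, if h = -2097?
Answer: 20447371/9168084 ≈ 2.2303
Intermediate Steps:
79/4372 - 4639/h = 79/4372 - 4639/(-2097) = 79*(1/4372) - 4639*(-1/2097) = 79/4372 + 4639/2097 = 20447371/9168084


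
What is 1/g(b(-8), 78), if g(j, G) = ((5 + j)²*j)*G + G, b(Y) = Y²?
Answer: 1/23766990 ≈ 4.2075e-8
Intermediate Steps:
g(j, G) = G + G*j*(5 + j)² (g(j, G) = (j*(5 + j)²)*G + G = G*j*(5 + j)² + G = G + G*j*(5 + j)²)
1/g(b(-8), 78) = 1/(78*(1 + (-8)²*(5 + (-8)²)²)) = 1/(78*(1 + 64*(5 + 64)²)) = 1/(78*(1 + 64*69²)) = 1/(78*(1 + 64*4761)) = 1/(78*(1 + 304704)) = 1/(78*304705) = 1/23766990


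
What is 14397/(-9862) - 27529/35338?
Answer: -195063046/87125839 ≈ -2.2389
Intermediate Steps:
14397/(-9862) - 27529/35338 = 14397*(-1/9862) - 27529*1/35338 = -14397/9862 - 27529/35338 = -195063046/87125839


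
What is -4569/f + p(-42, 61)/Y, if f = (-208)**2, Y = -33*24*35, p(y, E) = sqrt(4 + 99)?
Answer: -4569/43264 - sqrt(103)/27720 ≈ -0.10597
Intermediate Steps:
p(y, E) = sqrt(103)
Y = -27720 (Y = -792*35 = -27720)
f = 43264
-4569/f + p(-42, 61)/Y = -4569/43264 + sqrt(103)/(-27720) = -4569*1/43264 + sqrt(103)*(-1/27720) = -4569/43264 - sqrt(103)/27720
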